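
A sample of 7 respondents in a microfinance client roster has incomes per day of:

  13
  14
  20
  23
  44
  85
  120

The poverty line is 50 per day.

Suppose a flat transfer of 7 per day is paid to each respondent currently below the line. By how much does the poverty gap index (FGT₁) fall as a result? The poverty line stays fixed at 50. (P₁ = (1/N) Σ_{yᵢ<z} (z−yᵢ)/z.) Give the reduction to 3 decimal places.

0.097

Before: below the line — 13, 14, 20, 23, 44; poverty gap index (FGT₁) = 0.38857.
After the 7 transfer: below the line — 20, 21, 27, 30; poverty gap index (FGT₁) = 0.29143.
Reduction = 0.38857 − 0.29143 = 0.097.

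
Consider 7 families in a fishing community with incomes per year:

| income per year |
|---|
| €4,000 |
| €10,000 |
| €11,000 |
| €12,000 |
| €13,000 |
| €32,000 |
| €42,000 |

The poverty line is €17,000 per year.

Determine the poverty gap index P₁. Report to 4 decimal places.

0.2941

Incomes under z: €4,000, €10,000, €11,000, €12,000, €13,000 (q = 5 of N = 7).
Normalized shortfalls: (17000−4000)/17000 = 0.7647; (17000−10000)/17000 = 0.4118; (17000−11000)/17000 = 0.3529; (17000−12000)/17000 = 0.2941; (17000−13000)/17000 = 0.2353.
Σ = 2.058824. Dividing by the full population N = 7 gives P₁ = 0.2941.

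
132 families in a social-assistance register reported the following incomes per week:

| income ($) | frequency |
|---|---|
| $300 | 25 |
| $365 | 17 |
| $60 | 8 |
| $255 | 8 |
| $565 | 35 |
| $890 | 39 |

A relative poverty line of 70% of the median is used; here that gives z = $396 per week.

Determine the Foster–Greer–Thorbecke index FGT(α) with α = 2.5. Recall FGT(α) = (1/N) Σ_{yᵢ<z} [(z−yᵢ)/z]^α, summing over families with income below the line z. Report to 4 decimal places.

Poor units: 8×$60, 8×$255, 25×$300, 17×$365 (q = 58 of N = 132).
Relative gaps: (396−60)/396 = 0.8485 (×8); (396−255)/396 = 0.3561 (×8); (396−300)/396 = 0.2424 (×25); (396−365)/396 = 0.0783 (×17).
Raised to α = 2.5: 0.66315 (×8); 0.07565 (×8); 0.02894 (×25); 0.00171 (×17).
Sum = 6.662933; FGT(2.5) = 6.662933 / 132 = 0.0505.

0.0505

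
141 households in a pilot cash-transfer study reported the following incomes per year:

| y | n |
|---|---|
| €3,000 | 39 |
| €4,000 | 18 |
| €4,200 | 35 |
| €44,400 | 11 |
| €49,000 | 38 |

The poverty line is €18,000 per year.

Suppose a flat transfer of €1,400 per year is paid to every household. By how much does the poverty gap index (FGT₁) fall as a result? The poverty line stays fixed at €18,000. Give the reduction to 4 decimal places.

Before: below the line — 39×€3,000, 18×€4,000, 35×€4,200; poverty gap index (FGT₁) = 0.520095.
After the €1,400 transfer: below the line — 39×€4,400, 18×€5,400, 35×€5,600; poverty gap index (FGT₁) = 0.469346.
Reduction = 0.520095 − 0.469346 = 0.0507.

0.0507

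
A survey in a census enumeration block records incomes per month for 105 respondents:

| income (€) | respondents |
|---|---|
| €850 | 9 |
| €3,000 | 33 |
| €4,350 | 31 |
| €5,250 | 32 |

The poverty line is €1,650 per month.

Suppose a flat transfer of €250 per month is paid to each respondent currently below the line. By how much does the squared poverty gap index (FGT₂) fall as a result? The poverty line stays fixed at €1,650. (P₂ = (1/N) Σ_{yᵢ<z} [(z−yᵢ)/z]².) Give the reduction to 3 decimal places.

0.011

Before: below the line — 9×€850; squared poverty gap index (FGT₂) = 0.02015.
After the €250 transfer: below the line — 9×€1,100; squared poverty gap index (FGT₂) = 0.00952.
Reduction = 0.02015 − 0.00952 = 0.011.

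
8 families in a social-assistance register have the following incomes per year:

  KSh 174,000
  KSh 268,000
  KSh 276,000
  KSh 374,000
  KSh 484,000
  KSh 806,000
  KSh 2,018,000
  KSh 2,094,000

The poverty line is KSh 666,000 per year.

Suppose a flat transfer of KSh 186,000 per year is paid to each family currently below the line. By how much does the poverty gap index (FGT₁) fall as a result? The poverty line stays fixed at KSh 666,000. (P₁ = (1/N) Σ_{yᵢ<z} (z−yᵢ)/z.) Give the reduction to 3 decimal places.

Before: below the line — KSh 174,000, KSh 268,000, KSh 276,000, KSh 374,000, KSh 484,000; poverty gap index (FGT₁) = 0.32920.
After the KSh 186,000 transfer: below the line — KSh 360,000, KSh 454,000, KSh 462,000, KSh 560,000; poverty gap index (FGT₁) = 0.15541.
Reduction = 0.32920 − 0.15541 = 0.174.

0.174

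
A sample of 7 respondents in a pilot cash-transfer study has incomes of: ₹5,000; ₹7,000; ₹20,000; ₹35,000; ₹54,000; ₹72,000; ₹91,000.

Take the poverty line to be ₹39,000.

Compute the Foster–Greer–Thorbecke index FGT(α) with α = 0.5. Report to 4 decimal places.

Poor units: ₹5,000, ₹7,000, ₹20,000, ₹35,000 (q = 4 of N = 7).
Relative gaps: (39000−5000)/39000 = 0.8718; (39000−7000)/39000 = 0.8205; (39000−20000)/39000 = 0.4872; (39000−35000)/39000 = 0.1026.
Raised to α = 0.5: 0.93370; 0.90582; 0.69798; 0.32026.
Sum = 2.857760; FGT(0.5) = 2.857760 / 7 = 0.4083.

0.4083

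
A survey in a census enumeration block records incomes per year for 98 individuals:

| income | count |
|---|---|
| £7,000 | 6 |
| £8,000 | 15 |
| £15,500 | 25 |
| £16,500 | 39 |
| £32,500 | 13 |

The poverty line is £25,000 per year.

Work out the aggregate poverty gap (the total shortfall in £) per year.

Below the line: 6×£7,000, 15×£8,000, 25×£15,500, 39×£16,500 (q = 85 of N = 98).
Individual gaps: 6×(25000−7000) = 108000; 15×(25000−8000) = 255000; 25×(25000−15500) = 237500; 39×(25000−16500) = 331500.
Aggregate gap = £932,000.

£932,000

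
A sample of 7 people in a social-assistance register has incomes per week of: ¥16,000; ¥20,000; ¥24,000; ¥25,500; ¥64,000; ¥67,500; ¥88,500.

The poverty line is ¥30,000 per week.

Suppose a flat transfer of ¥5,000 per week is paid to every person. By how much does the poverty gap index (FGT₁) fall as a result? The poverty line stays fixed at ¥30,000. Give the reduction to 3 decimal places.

0.093

Before: below the line — ¥16,000, ¥20,000, ¥24,000, ¥25,500; poverty gap index (FGT₁) = 0.16429.
After the ¥5,000 transfer: below the line — ¥21,000, ¥25,000, ¥29,000; poverty gap index (FGT₁) = 0.07143.
Reduction = 0.16429 − 0.07143 = 0.093.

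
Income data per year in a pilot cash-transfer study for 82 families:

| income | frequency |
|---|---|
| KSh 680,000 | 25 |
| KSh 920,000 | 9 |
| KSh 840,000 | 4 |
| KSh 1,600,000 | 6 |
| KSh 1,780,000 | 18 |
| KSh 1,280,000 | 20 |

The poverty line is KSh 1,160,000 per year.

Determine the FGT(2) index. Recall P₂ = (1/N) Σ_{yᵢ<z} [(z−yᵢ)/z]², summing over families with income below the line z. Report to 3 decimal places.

0.061

Incomes under z: 25×KSh 680,000, 4×KSh 840,000, 9×KSh 920,000 (q = 38 of N = 82).
Shortfall ratios: (1160000−680000)/1160000 = 0.4138 (×25); (1160000−840000)/1160000 = 0.2759 (×4); (1160000−920000)/1160000 = 0.2069 (×9).
Squared: 0.1712 (×25); 0.0761 (×4); 0.0428 (×9).
Sum = 4.970273; P₂ = 4.970273 / 82 = 0.061.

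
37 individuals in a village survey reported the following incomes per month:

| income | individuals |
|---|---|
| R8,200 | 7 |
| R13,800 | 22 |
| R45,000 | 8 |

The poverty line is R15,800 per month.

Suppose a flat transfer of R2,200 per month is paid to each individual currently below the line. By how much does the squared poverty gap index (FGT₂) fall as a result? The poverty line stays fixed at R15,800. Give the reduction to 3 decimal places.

Before: below the line — 7×R8,200, 22×R13,800; squared poverty gap index (FGT₂) = 0.05330.
After the R2,200 transfer: below the line — 7×R10,400; squared poverty gap index (FGT₂) = 0.02210.
Reduction = 0.05330 − 0.02210 = 0.031.

0.031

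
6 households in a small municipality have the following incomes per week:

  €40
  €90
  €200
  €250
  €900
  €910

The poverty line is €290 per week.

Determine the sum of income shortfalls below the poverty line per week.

Below the line: €40, €90, €200, €250 (q = 4 of N = 6).
Individual gaps: 290−40 = 250; 290−90 = 200; 290−200 = 90; 290−250 = 40.
Aggregate gap = €580.

€580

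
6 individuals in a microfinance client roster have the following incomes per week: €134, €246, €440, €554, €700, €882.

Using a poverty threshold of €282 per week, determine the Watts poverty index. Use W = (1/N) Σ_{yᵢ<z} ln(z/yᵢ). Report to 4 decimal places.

0.1468

Below the line: €134, €246 (q = 2 of N = 6).
Log shortfalls: ln(282/134) = 0.7441; ln(282/246) = 0.1366.
W = 0.880643 / 6 = 0.1468.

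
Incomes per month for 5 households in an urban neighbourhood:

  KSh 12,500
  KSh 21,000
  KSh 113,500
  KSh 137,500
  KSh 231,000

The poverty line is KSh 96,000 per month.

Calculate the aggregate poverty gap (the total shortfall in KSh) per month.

Below z: KSh 12,500, KSh 21,000 (q = 2 of N = 5).
Individual gaps: 96000−12500 = 83500; 96000−21000 = 75000.
Aggregate gap = KSh 158,500.

KSh 158,500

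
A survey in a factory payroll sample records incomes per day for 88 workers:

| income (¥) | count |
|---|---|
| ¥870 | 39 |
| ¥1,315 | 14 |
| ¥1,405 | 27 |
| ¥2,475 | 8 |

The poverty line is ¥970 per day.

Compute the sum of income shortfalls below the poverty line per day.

¥3,900

Poor units: 39×¥870 (q = 39 of N = 88).
Individual gaps: 39×(970−870) = 3900.
Aggregate gap = ¥3,900.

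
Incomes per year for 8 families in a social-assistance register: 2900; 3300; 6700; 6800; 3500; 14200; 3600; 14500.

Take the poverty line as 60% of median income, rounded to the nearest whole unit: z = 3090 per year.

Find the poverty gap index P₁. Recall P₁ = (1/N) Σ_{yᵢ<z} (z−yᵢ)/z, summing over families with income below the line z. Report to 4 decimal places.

Below the line: 2900 (q = 1 of N = 8).
Gap ratios (z−y)/z: (3090−2900)/3090 = 0.0615.
Sum of shortfalls = 0.061489; P₁ averages over all N: 0.061489 / 8 = 0.0077.

0.0077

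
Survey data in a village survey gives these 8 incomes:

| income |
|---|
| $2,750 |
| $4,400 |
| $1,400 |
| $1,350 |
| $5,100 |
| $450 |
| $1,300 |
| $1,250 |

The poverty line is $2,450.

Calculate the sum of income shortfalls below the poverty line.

$6,500

Incomes under z: $450, $1,250, $1,300, $1,350, $1,400 (q = 5 of N = 8).
Individual gaps: 2450−450 = 2000; 2450−1250 = 1200; 2450−1300 = 1150; 2450−1350 = 1100; 2450−1400 = 1050.
Aggregate gap = $6,500.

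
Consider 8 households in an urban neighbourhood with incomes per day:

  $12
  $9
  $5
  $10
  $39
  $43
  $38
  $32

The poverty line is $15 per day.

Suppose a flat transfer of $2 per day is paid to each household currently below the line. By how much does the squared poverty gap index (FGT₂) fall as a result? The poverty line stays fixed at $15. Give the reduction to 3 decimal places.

Before: below the line — $5, $9, $10, $12; squared poverty gap index (FGT₂) = 0.09444.
After the $2 transfer: below the line — $7, $11, $12, $14; squared poverty gap index (FGT₂) = 0.05000.
Reduction = 0.09444 − 0.05000 = 0.044.

0.044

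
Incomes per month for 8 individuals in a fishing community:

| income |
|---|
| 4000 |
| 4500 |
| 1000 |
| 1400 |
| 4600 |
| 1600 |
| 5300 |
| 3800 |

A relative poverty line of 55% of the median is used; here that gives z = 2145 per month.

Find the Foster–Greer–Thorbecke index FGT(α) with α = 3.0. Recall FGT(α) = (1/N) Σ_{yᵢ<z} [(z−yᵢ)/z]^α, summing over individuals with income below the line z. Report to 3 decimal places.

Incomes under z: 1000, 1400, 1600 (q = 3 of N = 8).
Gap ratios (z−y)/z: (2145−1000)/2145 = 0.5338; (2145−1400)/2145 = 0.3473; (2145−1600)/2145 = 0.2541.
Raised to α = 3.0: 0.15210; 0.04190; 0.01640.
Sum = 0.210402; FGT(3.0) = 0.210402 / 8 = 0.026.

0.026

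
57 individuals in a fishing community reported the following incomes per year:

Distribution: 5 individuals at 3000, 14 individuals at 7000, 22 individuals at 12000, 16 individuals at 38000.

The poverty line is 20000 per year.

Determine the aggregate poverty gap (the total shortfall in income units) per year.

Poor units: 5×3000, 14×7000, 22×12000 (q = 41 of N = 57).
Individual gaps: 5×(20000−3000) = 85000; 14×(20000−7000) = 182000; 22×(20000−12000) = 176000.
Aggregate gap = 443000.

443000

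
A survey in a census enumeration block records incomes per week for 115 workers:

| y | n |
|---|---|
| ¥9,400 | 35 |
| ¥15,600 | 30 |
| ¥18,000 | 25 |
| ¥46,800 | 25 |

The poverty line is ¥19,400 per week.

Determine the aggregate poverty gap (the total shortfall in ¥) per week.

¥499,000

Incomes under z: 35×¥9,400, 30×¥15,600, 25×¥18,000 (q = 90 of N = 115).
Individual gaps: 35×(19400−9400) = 350000; 30×(19400−15600) = 114000; 25×(19400−18000) = 35000.
Aggregate gap = ¥499,000.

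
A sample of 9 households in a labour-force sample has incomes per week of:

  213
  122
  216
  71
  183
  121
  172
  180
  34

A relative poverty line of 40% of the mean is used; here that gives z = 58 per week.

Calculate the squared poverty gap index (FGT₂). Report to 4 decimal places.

0.0190

Incomes under z: 34 (q = 1 of N = 9).
Normalized shortfalls: (58−34)/58 = 0.4138.
Squared: 0.1712.
Sum = 0.171225; P₂ = 0.171225 / 9 = 0.0190.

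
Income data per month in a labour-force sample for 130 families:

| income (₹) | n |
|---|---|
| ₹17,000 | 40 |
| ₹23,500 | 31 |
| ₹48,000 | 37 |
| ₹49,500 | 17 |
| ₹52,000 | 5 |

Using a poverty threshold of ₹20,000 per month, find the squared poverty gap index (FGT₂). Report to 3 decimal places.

Below the line: 40×₹17,000 (q = 40 of N = 130).
Normalized shortfalls: (20000−17000)/20000 = 0.1500 (×40).
Squared: 0.0225 (×40).
Sum = 0.900000; P₂ = 0.900000 / 130 = 0.007.

0.007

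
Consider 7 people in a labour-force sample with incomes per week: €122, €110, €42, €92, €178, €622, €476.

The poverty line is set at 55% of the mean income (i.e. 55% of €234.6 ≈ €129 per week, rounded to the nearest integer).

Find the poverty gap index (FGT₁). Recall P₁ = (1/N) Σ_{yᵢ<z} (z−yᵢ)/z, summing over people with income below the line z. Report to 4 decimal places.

0.1661

Below z: €42, €92, €110, €122 (q = 4 of N = 7).
Normalized shortfalls: (129−42)/129 = 0.6744; (129−92)/129 = 0.2868; (129−110)/129 = 0.1473; (129−122)/129 = 0.0543.
Sum of shortfalls = 1.162791; P₁ averages over all N: 1.162791 / 7 = 0.1661.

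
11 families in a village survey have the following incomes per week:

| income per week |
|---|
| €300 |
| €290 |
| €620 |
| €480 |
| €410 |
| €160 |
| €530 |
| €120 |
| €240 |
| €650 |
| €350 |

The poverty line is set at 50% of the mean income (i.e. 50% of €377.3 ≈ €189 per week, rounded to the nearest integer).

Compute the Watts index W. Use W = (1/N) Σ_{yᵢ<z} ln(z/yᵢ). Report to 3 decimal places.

0.056

Incomes under z: €120, €160 (q = 2 of N = 11).
Log shortfalls: ln(189/120) = 0.4543; ln(189/160) = 0.1666.
W = 0.620828 / 11 = 0.056.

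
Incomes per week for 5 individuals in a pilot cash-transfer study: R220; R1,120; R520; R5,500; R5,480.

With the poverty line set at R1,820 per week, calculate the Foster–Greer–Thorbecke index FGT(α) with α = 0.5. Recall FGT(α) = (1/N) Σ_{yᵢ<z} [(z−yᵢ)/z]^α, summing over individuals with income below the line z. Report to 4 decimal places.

0.4806

Below z: R220, R520, R1,120 (q = 3 of N = 5).
Shortfall ratios: (1820−220)/1820 = 0.8791; (1820−520)/1820 = 0.7143; (1820−1120)/1820 = 0.3846.
Raised to α = 0.5: 0.93761; 0.84515; 0.62017.
Sum = 2.402942; FGT(0.5) = 2.402942 / 5 = 0.4806.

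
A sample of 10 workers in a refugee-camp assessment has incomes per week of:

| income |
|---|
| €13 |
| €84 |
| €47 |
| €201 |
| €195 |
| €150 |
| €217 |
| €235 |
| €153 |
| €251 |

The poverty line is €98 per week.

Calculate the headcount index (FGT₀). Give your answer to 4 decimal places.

3 of the 10 workers have income below €98.
H = 3/10 = 0.3000.

0.3000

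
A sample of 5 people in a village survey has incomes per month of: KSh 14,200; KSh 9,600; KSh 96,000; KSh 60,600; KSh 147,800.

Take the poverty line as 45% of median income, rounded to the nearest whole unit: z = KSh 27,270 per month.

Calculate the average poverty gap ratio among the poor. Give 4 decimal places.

Poor units: KSh 9,600, KSh 14,200 (q = 2 of N = 5).
Relative gaps: 0.6480, 0.4793; sum = 1.127246.
The income-gap ratio divides by q (the poor only): 1.127246 / 2 = 0.5636.

0.5636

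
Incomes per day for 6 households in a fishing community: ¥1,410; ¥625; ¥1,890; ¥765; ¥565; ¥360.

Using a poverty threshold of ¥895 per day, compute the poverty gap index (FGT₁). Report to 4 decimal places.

Below the line: ¥360, ¥565, ¥625, ¥765 (q = 4 of N = 6).
Normalized shortfalls: (895−360)/895 = 0.5978; (895−565)/895 = 0.3687; (895−625)/895 = 0.3017; (895−765)/895 = 0.1453.
Σ = 1.413408. Dividing by the full population N = 6 gives P₁ = 0.2356.

0.2356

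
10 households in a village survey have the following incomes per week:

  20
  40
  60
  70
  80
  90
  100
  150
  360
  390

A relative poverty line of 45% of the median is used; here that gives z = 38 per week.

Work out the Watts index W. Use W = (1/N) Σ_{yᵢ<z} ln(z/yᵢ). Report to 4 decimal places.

Poor units: 20 (q = 1 of N = 10).
Log shortfalls: ln(38/20) = 0.6419.
W = 0.641854 / 10 = 0.0642.

0.0642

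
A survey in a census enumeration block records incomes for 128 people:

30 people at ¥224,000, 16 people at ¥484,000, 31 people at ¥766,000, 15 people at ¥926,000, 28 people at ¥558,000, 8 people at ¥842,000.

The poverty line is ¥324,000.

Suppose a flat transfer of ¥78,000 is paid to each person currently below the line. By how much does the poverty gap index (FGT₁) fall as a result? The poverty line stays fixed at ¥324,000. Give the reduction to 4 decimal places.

Before: below the line — 30×¥224,000; poverty gap index (FGT₁) = 0.072338.
After the ¥78,000 transfer: below the line — 30×¥302,000; poverty gap index (FGT₁) = 0.015914.
Reduction = 0.072338 − 0.015914 = 0.0564.

0.0564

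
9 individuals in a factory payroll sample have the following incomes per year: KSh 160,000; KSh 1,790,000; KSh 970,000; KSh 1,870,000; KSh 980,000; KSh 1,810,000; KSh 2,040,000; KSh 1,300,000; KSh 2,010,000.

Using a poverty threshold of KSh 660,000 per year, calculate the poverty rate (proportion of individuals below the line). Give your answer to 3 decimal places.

1 of the 9 individuals have income below KSh 660,000.
H = 1/9 = 0.111.

0.111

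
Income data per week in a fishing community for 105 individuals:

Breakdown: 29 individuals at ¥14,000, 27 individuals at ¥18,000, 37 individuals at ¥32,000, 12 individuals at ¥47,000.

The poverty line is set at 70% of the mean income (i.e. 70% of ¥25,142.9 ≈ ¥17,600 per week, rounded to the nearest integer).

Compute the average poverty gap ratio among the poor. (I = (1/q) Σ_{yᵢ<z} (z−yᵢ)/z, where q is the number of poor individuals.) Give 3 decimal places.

0.205

Below z: 29×¥14,000 (q = 29 of N = 105).
Relative gaps: 0.2045 (×29); sum = 5.931818.
I averages over the q = 29 poor units only: 5.931818 / 29 = 0.205.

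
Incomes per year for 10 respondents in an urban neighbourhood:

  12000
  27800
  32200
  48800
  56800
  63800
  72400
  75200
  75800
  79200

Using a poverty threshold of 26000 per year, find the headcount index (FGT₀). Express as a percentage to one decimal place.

1 of the 10 respondents have income below 26000.
H = 1/10 = 10.0%.

10.0%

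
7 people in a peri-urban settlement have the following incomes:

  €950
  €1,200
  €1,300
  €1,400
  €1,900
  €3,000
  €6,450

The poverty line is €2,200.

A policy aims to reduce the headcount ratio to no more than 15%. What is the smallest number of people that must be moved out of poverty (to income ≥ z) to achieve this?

4

5 of the 7 people are poor, so H = 5/7 = 0.714.
A headcount ratio of at most 15% allows at most ⌊0.15 × 7⌋ = 1 poor people.
So at least 5 − 1 = 4 must be lifted.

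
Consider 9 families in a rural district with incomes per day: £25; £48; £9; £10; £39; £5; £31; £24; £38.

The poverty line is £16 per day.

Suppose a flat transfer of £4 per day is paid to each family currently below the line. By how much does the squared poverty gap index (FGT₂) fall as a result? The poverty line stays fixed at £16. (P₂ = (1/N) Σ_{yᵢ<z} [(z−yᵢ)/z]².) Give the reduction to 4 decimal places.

0.0625

Before: below the line — £5, £9, £10; squared poverty gap index (FGT₂) = 0.089410.
After the £4 transfer: below the line — £9, £13, £14; squared poverty gap index (FGT₂) = 0.026910.
Reduction = 0.089410 − 0.026910 = 0.0625.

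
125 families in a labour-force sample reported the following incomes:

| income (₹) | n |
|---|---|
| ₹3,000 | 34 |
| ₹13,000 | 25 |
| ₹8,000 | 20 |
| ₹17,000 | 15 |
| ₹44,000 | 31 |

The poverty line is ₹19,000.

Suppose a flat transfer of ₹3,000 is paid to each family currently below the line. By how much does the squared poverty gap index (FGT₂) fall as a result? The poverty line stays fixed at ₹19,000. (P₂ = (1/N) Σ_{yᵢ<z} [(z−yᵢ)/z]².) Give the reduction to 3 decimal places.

Before: below the line — 34×₹3,000, 20×₹8,000, 25×₹13,000, 15×₹17,000; squared poverty gap index (FGT₂) = 0.26779.
After the ₹3,000 transfer: below the line — 34×₹6,000, 20×₹11,000, 25×₹16,000; squared poverty gap index (FGT₂) = 0.16069.
Reduction = 0.26779 − 0.16069 = 0.107.

0.107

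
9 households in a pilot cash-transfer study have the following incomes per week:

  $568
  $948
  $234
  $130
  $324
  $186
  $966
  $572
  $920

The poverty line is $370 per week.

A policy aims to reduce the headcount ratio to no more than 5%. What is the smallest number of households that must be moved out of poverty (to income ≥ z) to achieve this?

Currently q = 4 of N = 9 are below the line (H = 0.444).
A headcount ratio of at most 5% allows at most ⌊0.05 × 9⌋ = 0 poor households.
So at least 4 − 0 = 4 must be lifted.

4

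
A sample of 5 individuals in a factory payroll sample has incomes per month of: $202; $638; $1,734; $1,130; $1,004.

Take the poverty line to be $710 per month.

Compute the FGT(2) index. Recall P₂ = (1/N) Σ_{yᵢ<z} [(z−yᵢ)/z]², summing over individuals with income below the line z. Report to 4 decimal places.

Poor units: $202, $638 (q = 2 of N = 5).
Gap ratios (z−y)/z: (710−202)/710 = 0.7155; (710−638)/710 = 0.1014.
Squared: 0.5119; 0.0103.
Sum = 0.522214; P₂ = 0.522214 / 5 = 0.1044.

0.1044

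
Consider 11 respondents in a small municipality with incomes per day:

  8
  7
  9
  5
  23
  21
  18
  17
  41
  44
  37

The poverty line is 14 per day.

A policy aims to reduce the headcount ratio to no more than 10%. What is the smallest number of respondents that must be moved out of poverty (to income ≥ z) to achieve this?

3

Currently q = 4 of N = 11 are below the line (H = 0.364).
A headcount ratio of at most 10% allows at most ⌊0.10 × 11⌋ = 1 poor respondents.
So at least 4 − 1 = 3 must be lifted.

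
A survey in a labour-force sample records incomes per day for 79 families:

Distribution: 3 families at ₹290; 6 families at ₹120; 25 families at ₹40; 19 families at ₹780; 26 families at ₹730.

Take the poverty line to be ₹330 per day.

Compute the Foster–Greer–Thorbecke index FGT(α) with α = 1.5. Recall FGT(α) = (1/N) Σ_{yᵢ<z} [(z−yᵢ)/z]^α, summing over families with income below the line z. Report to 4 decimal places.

Below z: 25×₹40, 6×₹120, 3×₹290 (q = 34 of N = 79).
Normalized shortfalls: (330−40)/330 = 0.8788 (×25); (330−120)/330 = 0.6364 (×6); (330−290)/330 = 0.1212 (×3).
Raised to α = 1.5: 0.82381 (×25); 0.50764 (×6); 0.04220 (×3).
Sum = 23.767661; FGT(1.5) = 23.767661 / 79 = 0.3009.

0.3009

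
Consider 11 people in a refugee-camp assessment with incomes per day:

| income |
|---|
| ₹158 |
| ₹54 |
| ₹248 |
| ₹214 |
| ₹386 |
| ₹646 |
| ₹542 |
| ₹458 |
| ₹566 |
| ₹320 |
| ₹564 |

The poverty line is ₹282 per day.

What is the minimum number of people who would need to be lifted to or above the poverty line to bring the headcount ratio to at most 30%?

Currently q = 4 of N = 11 are below the line (H = 0.364).
A headcount ratio of at most 30% allows at most ⌊0.30 × 11⌋ = 3 poor people.
So at least 4 − 3 = 1 must be lifted.

1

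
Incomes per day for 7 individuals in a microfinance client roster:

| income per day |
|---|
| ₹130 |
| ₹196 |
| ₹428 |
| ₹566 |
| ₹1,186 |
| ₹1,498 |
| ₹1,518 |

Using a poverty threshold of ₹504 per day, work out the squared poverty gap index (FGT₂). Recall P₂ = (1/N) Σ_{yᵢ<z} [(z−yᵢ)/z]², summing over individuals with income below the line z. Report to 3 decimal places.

Poor units: ₹130, ₹196, ₹428 (q = 3 of N = 7).
Gap ratios (z−y)/z: (504−130)/504 = 0.7421; (504−196)/504 = 0.6111; (504−428)/504 = 0.1508.
Squared: 0.5507; 0.3735; 0.0227.
Sum = 0.946854; P₂ = 0.946854 / 7 = 0.135.

0.135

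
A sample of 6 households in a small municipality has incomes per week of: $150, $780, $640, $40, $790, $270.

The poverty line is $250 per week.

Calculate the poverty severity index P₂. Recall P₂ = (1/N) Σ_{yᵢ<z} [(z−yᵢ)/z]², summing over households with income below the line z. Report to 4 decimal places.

Incomes under z: $40, $150 (q = 2 of N = 6).
Relative gaps: (250−40)/250 = 0.8400; (250−150)/250 = 0.4000.
Squared: 0.7056; 0.1600.
Sum = 0.865600; P₂ = 0.865600 / 6 = 0.1443.

0.1443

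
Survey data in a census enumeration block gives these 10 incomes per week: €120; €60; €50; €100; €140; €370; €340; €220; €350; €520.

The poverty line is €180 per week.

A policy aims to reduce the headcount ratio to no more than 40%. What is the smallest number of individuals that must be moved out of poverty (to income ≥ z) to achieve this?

1

5 of the 10 individuals are poor, so H = 5/10 = 0.500.
A headcount ratio of at most 40% allows at most ⌊0.40 × 10⌋ = 4 poor individuals.
So at least 5 − 4 = 1 must be lifted.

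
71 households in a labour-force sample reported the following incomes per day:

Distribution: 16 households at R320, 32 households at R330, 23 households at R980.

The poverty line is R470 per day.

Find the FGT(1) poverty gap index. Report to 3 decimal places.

0.206

Incomes under z: 16×R320, 32×R330 (q = 48 of N = 71).
Gap ratios (z−y)/z: (470−320)/470 = 0.3191 (×16); (470−330)/470 = 0.2979 (×32).
Σ = 14.638298. Dividing by the full population N = 71 gives P₁ = 0.206.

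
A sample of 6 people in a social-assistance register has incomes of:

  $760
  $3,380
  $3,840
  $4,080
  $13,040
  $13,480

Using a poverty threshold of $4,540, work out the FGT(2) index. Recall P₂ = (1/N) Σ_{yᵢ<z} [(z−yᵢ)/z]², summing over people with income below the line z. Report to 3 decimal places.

0.132

Below z: $760, $3,380, $3,840, $4,080 (q = 4 of N = 6).
Shortfall ratios: (4540−760)/4540 = 0.8326; (4540−3380)/4540 = 0.2555; (4540−3840)/4540 = 0.1542; (4540−4080)/4540 = 0.1013.
Squared: 0.6932; 0.0653; 0.0238; 0.0103.
Sum = 0.792544; P₂ = 0.792544 / 6 = 0.132.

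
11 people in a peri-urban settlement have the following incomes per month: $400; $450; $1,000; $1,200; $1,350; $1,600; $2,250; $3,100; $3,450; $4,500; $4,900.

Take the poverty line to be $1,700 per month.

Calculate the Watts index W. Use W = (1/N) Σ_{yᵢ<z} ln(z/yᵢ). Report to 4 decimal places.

Below the line: $400, $450, $1,000, $1,200, $1,350, $1,600 (q = 6 of N = 11).
Log shortfalls: ln(1700/400) = 1.4469; ln(1700/450) = 1.3291; ln(1700/1000) = 0.5306; ln(1700/1200) = 0.3483; ln(1700/1350) = 0.2305; ln(1700/1600) = 0.0606.
W = 3.946138 / 11 = 0.3587.

0.3587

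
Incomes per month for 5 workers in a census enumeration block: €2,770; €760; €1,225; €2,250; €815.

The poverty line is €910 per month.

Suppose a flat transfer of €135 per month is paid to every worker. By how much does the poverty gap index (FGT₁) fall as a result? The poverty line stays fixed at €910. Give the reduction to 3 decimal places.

0.051

Before: below the line — €760, €815; poverty gap index (FGT₁) = 0.05385.
After the €135 transfer: below the line — €895; poverty gap index (FGT₁) = 0.00330.
Reduction = 0.05385 − 0.00330 = 0.051.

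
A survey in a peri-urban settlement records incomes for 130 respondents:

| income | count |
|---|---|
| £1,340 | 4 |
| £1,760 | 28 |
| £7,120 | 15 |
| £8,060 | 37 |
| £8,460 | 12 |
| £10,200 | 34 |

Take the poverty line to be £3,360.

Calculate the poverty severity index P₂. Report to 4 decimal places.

0.0600

Incomes under z: 4×£1,340, 28×£1,760 (q = 32 of N = 130).
Normalized shortfalls: (3360−1340)/3360 = 0.6012 (×4); (3360−1760)/3360 = 0.4762 (×28).
Squared: 0.3614 (×4); 0.2268 (×28).
Sum = 7.794926; P₂ = 7.794926 / 130 = 0.0600.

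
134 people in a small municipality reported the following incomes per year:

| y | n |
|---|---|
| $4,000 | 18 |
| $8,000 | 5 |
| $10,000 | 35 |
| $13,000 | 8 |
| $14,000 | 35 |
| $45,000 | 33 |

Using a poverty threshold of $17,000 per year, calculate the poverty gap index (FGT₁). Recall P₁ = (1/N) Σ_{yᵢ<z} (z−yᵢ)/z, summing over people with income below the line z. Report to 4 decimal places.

Incomes under z: 18×$4,000, 5×$8,000, 35×$10,000, 8×$13,000, 35×$14,000 (q = 101 of N = 134).
Gap ratios (z−y)/z: (17000−4000)/17000 = 0.7647 (×18); (17000−8000)/17000 = 0.5294 (×5); (17000−10000)/17000 = 0.4118 (×35); (17000−13000)/17000 = 0.2353 (×8); (17000−14000)/17000 = 0.1765 (×35).
Σ = 38.882353. Dividing by the full population N = 134 gives P₁ = 0.2902.

0.2902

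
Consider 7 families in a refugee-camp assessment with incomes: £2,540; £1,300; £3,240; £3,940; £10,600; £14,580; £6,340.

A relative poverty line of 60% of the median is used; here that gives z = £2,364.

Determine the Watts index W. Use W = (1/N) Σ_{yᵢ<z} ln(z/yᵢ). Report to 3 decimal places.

0.085

Below the line: £1,300 (q = 1 of N = 7).
ln(z/y) terms: ln(2364/1300) = 0.5980.
W = 0.597991 / 7 = 0.085.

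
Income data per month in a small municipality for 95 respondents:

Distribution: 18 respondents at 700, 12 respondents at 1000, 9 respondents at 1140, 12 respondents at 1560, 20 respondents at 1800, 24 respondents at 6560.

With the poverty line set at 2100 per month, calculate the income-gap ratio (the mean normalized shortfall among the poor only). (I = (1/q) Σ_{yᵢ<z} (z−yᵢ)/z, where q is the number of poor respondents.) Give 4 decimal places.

Below the line: 18×700, 12×1000, 9×1140, 12×1560, 20×1800 (q = 71 of N = 95).
Relative gaps: 0.6667 (×18), 0.5238 (×12), 0.4571 (×9), 0.2571 (×12), 0.1429 (×20); sum = 28.342857.
The income-gap ratio divides by q (the poor only): 28.342857 / 71 = 0.3992.

0.3992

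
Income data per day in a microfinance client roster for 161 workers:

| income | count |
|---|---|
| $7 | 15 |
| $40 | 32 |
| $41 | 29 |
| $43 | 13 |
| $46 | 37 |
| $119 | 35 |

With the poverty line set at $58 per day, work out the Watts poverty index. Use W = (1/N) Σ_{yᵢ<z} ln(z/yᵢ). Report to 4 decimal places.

0.4108

Poor units: 15×$7, 32×$40, 29×$41, 13×$43, 37×$46 (q = 126 of N = 161).
ln(z/y) terms: ln(58/7) = 2.1145 (×15); ln(58/40) = 0.3716 (×32); ln(58/41) = 0.3469 (×29); ln(58/43) = 0.2992 (×13); ln(58/46) = 0.2318 (×37).
W = 66.134101 / 161 = 0.4108.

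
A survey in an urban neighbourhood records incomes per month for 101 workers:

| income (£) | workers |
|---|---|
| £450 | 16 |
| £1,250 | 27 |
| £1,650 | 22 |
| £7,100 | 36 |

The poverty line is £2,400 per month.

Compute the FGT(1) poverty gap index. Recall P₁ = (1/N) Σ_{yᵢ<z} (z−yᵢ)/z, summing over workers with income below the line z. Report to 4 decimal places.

0.3249

Below the line: 16×£450, 27×£1,250, 22×£1,650 (q = 65 of N = 101).
Gap ratios (z−y)/z: (2400−450)/2400 = 0.8125 (×16); (2400−1250)/2400 = 0.4792 (×27); (2400−1650)/2400 = 0.3125 (×22).
Σ = 32.812500. Dividing by the full population N = 101 gives P₁ = 0.3249.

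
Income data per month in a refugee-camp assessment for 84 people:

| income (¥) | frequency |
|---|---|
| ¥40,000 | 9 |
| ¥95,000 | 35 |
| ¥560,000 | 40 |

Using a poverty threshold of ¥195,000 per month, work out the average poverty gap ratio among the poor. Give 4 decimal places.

0.5705

Below the line: 9×¥40,000, 35×¥95,000 (q = 44 of N = 84).
Relative gaps: 0.7949 (×9), 0.5128 (×35); sum = 25.102564.
The income-gap ratio divides by q (the poor only): 25.102564 / 44 = 0.5705.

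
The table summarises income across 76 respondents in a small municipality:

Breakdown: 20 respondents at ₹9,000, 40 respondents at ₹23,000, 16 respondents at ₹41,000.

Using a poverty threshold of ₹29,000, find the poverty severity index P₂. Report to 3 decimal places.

Poor units: 20×₹9,000, 40×₹23,000 (q = 60 of N = 76).
Normalized shortfalls: (29000−9000)/29000 = 0.6897 (×20); (29000−23000)/29000 = 0.2069 (×40).
Squared: 0.4756 (×20); 0.0428 (×40).
Sum = 11.224732; P₂ = 11.224732 / 76 = 0.148.

0.148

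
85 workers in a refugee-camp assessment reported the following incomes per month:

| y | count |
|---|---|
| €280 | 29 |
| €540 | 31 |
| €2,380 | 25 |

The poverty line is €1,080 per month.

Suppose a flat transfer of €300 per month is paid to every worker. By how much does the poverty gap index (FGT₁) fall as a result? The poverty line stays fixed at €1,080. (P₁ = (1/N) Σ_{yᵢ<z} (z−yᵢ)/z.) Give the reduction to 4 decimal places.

0.1961

Before: below the line — 29×€280, 31×€540; poverty gap index (FGT₁) = 0.435076.
After the €300 transfer: below the line — 29×€580, 31×€840; poverty gap index (FGT₁) = 0.238998.
Reduction = 0.435076 − 0.238998 = 0.1961.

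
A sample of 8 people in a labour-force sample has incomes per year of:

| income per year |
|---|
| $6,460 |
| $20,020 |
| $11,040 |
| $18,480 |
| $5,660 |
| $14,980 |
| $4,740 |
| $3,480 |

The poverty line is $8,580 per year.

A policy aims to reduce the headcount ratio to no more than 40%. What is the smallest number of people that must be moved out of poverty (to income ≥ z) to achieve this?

1

Currently q = 4 of N = 8 are below the line (H = 0.500).
A headcount ratio of at most 40% allows at most ⌊0.40 × 8⌋ = 3 poor people.
So at least 4 − 3 = 1 must be lifted.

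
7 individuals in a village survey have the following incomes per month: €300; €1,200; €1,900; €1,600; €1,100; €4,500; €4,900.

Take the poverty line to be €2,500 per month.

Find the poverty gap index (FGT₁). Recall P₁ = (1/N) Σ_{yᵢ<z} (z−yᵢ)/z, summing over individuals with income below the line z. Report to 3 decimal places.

Poor units: €300, €1,100, €1,200, €1,600, €1,900 (q = 5 of N = 7).
Relative gaps: (2500−300)/2500 = 0.8800; (2500−1100)/2500 = 0.5600; (2500−1200)/2500 = 0.5200; (2500−1600)/2500 = 0.3600; (2500−1900)/2500 = 0.2400.
Σ = 2.560000. Dividing by the full population N = 7 gives P₁ = 0.366.

0.366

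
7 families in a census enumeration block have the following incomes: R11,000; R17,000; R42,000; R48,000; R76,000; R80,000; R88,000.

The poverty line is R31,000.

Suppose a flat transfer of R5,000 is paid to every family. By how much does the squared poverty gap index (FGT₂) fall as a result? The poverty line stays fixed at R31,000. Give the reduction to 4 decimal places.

Before: below the line — R11,000, R17,000; squared poverty gap index (FGT₂) = 0.088598.
After the R5,000 transfer: below the line — R16,000, R22,000; squared poverty gap index (FGT₂) = 0.045488.
Reduction = 0.088598 − 0.045488 = 0.0431.

0.0431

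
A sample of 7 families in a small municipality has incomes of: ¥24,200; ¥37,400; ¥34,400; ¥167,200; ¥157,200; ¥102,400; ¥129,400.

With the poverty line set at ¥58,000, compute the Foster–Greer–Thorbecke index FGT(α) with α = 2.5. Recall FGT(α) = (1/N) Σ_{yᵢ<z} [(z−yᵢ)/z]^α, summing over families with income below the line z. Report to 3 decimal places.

Poor units: ¥24,200, ¥34,400, ¥37,400 (q = 3 of N = 7).
Gap ratios (z−y)/z: (58000−24200)/58000 = 0.5828; (58000−34400)/58000 = 0.4069; (58000−37400)/58000 = 0.3552.
Raised to α = 2.5: 0.25925; 0.10561; 0.07518.
Sum = 0.440042; FGT(2.5) = 0.440042 / 7 = 0.063.

0.063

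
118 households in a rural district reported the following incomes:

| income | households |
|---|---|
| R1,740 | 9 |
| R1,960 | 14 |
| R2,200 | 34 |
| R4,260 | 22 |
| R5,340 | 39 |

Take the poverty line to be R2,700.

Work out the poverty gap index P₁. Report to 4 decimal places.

Below z: 9×R1,740, 14×R1,960, 34×R2,200 (q = 57 of N = 118).
Shortfall ratios: (2700−1740)/2700 = 0.3556 (×9); (2700−1960)/2700 = 0.2741 (×14); (2700−2200)/2700 = 0.1852 (×34).
Σ = 13.333333. Dividing by the full population N = 118 gives P₁ = 0.1130.

0.1130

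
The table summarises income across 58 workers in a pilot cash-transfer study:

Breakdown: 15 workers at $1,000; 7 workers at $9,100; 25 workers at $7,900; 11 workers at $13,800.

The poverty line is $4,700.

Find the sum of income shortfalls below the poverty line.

$55,500

Poor units: 15×$1,000 (q = 15 of N = 58).
Individual gaps: 15×(4700−1000) = 55500.
Aggregate gap = $55,500.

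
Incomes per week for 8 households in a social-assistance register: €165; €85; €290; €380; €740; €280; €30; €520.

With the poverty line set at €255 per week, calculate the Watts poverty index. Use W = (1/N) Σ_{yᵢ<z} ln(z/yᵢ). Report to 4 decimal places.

0.4592

Below the line: €30, €85, €165 (q = 3 of N = 8).
ln(z/y) terms: ln(255/30) = 2.1401; ln(255/85) = 1.0986; ln(255/165) = 0.4353.
W = 3.673997 / 8 = 0.4592.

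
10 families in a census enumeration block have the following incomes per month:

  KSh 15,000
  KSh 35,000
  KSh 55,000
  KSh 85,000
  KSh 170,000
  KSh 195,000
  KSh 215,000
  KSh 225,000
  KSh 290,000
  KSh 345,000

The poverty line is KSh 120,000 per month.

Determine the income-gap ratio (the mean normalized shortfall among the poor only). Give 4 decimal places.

0.6042

Below the line: KSh 15,000, KSh 35,000, KSh 55,000, KSh 85,000 (q = 4 of N = 10).
Relative gaps: 0.8750, 0.7083, 0.5417, 0.2917; sum = 2.416667.
I averages over the q = 4 poor units only: 2.416667 / 4 = 0.6042.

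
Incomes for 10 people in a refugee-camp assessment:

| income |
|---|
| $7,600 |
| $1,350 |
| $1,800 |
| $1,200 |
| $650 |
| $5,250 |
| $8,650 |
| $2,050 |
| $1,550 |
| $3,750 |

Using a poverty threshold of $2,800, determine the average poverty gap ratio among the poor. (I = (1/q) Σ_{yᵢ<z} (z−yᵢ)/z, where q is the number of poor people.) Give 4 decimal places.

Below z: $650, $1,200, $1,350, $1,550, $1,800, $2,050 (q = 6 of N = 10).
Relative gaps: 0.7679, 0.5714, 0.5179, 0.4464, 0.3571, 0.2679; sum = 2.928571.
I averages over the q = 6 poor units only: 2.928571 / 6 = 0.4881.

0.4881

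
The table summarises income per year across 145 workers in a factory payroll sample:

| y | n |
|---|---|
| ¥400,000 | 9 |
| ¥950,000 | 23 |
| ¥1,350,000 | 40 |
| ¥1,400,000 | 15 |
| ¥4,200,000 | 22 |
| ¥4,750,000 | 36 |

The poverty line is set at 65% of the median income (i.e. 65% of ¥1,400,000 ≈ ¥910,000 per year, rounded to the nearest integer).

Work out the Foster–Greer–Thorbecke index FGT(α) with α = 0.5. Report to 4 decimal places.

0.0465

Poor units: 9×¥400,000 (q = 9 of N = 145).
Normalized shortfalls: (910000−400000)/910000 = 0.5604 (×9).
Raised to α = 0.5: 0.74863 (×9).
Sum = 6.737626; FGT(0.5) = 6.737626 / 145 = 0.0465.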